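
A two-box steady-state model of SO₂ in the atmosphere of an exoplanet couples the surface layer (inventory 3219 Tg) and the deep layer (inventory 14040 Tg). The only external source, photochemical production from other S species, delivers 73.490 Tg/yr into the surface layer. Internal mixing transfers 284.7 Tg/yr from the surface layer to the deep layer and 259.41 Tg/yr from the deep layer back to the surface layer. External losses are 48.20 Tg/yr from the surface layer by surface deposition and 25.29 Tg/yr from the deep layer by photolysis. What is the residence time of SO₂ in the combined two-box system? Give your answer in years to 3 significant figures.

235 yr

For the system as a whole, the A↔B exchange is internal and contributes nothing to the throughput; only the external sinks remove mass.
M_total = 3219 + 14040 = 17259 Tg.
ΣF_external_out = 48.20 + 25.29 = 73.490 Tg/yr.
τ = M_total / ΣF_ext = 17259 / 73.490 = 234.8 yr.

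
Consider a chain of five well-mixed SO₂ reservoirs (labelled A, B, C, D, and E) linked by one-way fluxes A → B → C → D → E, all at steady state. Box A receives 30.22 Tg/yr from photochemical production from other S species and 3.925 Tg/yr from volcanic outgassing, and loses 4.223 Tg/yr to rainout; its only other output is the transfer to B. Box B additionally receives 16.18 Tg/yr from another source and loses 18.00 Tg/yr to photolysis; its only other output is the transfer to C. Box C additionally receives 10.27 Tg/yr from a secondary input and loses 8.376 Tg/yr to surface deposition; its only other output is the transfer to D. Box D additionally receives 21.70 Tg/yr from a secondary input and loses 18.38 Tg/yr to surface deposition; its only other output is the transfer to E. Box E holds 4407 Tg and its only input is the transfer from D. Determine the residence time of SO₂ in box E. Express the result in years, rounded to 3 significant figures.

132 yr

Box A: F(A→B) = (30.22 + 3.925) − 4.223 = 29.922 Tg/yr.
Box B: F(B→C) = (29.922 + 16.18) − 18.00 = 28.102 Tg/yr.
Box C: F(C→D) = (28.102 + 10.27) − 8.376 = 29.996 Tg/yr.
Box D: F(D→E) = (29.996 + 21.70) − 18.38 = 33.316 Tg/yr.
Box E throughput = its input = 33.316 Tg/yr; τ = 4407 / 33.316 = 132.3 yr.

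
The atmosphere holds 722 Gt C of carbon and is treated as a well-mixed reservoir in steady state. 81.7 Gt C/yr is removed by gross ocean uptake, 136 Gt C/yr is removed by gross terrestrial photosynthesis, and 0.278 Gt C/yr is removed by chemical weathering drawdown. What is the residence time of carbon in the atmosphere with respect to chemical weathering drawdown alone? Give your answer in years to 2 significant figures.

Residence time with respect to a single sink: τ = M / F_sink.
τ = 722 / 0.278 = 2597 yr.

2600 yr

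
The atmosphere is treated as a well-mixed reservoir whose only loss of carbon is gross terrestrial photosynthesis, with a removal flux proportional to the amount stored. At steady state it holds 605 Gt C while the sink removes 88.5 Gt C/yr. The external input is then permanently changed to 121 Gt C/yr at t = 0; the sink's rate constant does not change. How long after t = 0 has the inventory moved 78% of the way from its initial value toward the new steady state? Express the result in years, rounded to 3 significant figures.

τ = M₀/F₀ = 605/88.5 = 6.836 yr.
The remaining gap fraction is e^(−t/τ); 78% covered ⇒ e^(−t/τ) = 0.220.
t = −τ ln(0.220) = 6.836 × 1.514 = 10.35 yr.

10.4 yr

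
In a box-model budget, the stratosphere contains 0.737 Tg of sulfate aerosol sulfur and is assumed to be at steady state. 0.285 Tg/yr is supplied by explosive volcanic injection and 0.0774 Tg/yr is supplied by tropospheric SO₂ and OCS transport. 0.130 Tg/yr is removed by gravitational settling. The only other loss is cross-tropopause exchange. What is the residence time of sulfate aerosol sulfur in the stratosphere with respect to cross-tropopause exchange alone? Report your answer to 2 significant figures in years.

3.2 yr

At steady state ΣF_in = ΣF_out.
ΣF_in = 0.285 + 0.0774 = 0.36240 Tg/yr.
Cross-tropopause exchange flux = ΣF_in − (0.130) = 0.36240 − 0.1300 = 0.2324 Tg/yr.
τ = M / F = 0.737 / 0.2324 = 3.171 yr.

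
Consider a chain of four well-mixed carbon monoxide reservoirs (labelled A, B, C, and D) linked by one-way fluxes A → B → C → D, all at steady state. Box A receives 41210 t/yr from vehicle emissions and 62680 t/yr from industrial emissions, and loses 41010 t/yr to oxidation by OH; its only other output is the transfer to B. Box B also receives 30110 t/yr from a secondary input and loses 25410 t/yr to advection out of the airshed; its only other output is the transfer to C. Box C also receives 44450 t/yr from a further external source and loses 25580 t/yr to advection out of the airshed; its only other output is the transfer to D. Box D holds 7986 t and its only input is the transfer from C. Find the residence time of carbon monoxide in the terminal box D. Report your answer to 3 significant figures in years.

0.0924 yr

Box A: F(A→B) = (41210 + 62680) − 41010 = 62880 t/yr.
Box B: F(B→C) = (62880 + 30110) − 25410 = 67580 t/yr.
Box C: F(C→D) = (67580 + 44450) − 25580 = 86450 t/yr.
Box D throughput = its input = 86450 t/yr; τ = 7986 / 86450 = 0.09238 yr.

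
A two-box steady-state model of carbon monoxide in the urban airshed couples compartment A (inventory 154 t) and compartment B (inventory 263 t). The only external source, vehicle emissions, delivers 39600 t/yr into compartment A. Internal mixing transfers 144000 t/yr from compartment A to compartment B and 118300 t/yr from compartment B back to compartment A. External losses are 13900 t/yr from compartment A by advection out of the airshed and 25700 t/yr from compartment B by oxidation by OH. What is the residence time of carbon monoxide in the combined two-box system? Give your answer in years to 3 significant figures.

Treat the two boxes together as one reservoir: the mixing fluxes between them are internal recycling, so τ = ΣM / Σ(external losses).
M_total = 154 + 263 = 417.00 t.
ΣF_external_out = 13900 + 25700 = 39600 t/yr.
τ = M_total / ΣF_ext = 417.00 / 39600 = 0.01053 yr.

0.0105 yr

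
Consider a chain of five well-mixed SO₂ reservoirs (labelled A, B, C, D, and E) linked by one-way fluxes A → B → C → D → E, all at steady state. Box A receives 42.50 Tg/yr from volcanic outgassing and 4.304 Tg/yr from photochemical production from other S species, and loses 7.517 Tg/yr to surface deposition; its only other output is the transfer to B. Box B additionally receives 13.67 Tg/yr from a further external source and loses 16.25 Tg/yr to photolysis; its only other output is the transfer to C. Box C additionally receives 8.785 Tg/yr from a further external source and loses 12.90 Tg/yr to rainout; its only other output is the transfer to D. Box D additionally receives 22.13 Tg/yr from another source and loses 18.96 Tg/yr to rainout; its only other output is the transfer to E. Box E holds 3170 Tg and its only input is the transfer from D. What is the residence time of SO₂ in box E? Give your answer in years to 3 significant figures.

88.6 yr

Box A: F(A→B) = (42.50 + 4.304) − 7.517 = 39.287 Tg/yr.
Box B: F(B→C) = (39.287 + 13.67) − 16.25 = 36.707 Tg/yr.
Box C: F(C→D) = (36.707 + 8.785) − 12.90 = 32.592 Tg/yr.
Box D: F(D→E) = (32.592 + 22.13) − 18.96 = 35.762 Tg/yr.
Box E throughput = its input = 35.762 Tg/yr; τ = 3170 / 35.762 = 88.64 yr.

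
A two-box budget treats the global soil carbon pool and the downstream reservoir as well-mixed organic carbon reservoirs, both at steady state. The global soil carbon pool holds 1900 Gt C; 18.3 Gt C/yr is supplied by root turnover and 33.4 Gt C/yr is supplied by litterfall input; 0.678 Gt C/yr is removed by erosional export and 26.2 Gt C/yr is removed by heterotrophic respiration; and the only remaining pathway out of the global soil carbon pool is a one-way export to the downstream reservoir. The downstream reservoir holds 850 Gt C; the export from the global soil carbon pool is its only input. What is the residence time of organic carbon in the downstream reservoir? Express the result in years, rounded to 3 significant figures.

34.2 yr

Balance the global soil carbon pool: ΣF_in = 18.3 + 33.4 = 51.700 Gt C/yr.
Export to the downstream reservoir = ΣF_in − (0.678 + 26.2) = 24.822 Gt C/yr.
At steady state the output of the downstream reservoir equals its input, 24.822 Gt C/yr.
τ = M / F = 850 / 24.822 = 34.24 yr.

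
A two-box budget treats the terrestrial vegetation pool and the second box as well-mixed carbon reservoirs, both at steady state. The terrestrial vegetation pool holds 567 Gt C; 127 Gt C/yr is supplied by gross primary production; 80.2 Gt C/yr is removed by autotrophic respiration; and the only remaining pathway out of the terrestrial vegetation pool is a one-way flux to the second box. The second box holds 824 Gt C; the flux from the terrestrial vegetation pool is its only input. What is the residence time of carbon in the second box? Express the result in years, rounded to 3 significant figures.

17.6 yr

Balance the terrestrial vegetation pool: ΣF_in = 127.00 Gt C/yr.
Flux to the second box = ΣF_in − (80.2) = 46.800 Gt C/yr.
At steady state the output of the second box equals its input, 46.800 Gt C/yr.
τ = M / F = 824 / 46.800 = 17.61 yr.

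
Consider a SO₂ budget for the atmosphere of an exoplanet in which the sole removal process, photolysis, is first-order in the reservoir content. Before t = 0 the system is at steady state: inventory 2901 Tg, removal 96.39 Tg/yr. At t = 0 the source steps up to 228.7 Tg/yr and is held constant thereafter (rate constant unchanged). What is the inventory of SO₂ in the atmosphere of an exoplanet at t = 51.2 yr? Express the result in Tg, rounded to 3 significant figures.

6160 Tg

The sink rate constant is k = F₀/M₀ = 96.39/2901 = 0.03323 yr⁻¹.
Solving dM/dt = F₁ − kM with M(0) = M₀ gives M(t) = F₁/k + (M₀ − F₁/k)·e^(−kt).
F₁/k = 228.7/0.03323 = 6883.1 Tg; kt = 0.03323 × 51.2 = 1.701, e^(−kt) = 0.1825.
M(51.2) = 6883.1 + (2901 − 6883.1) × 0.1825 = 6883.1 − 726.6 = 6156.5 Tg.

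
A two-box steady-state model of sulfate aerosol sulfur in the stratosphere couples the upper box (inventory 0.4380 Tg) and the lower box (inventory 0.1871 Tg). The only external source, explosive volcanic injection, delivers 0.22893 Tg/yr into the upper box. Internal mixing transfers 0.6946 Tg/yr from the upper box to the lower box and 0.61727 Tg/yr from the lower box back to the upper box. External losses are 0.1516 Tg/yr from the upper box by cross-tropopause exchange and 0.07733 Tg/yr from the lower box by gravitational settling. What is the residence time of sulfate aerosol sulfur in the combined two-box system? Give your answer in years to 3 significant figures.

2.73 yr

Residence time in the combined system uses the total inventory and the total *external* removal — internal exchanges between the two boxes cancel.
M_total = 0.4380 + 0.1871 = 0.62510 Tg.
ΣF_external_out = 0.1516 + 0.07733 = 0.22893 Tg/yr.
τ = M_total / ΣF_ext = 0.62510 / 0.22893 = 2.731 yr.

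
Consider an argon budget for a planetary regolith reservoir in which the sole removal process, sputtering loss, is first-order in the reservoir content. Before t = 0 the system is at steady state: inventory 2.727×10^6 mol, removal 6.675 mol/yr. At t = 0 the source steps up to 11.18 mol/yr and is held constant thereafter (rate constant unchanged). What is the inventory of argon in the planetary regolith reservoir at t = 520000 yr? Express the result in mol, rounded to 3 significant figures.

τ = M₀/F₀ = 2.727×10^6/6.675 = 408500 yr; rate constant k = 1/τ.
New steady state M_∞ = F₁/k = F₁·τ = 11.18 × 408500 = 4.5675×10^6 mol.
M(t) = M_∞ + (M₀ − M_∞)·e^(−t/τ); t/τ = 520000/408500 = 1.273, so e^(−t/τ) = 0.2800.
M(t) = 4.5675×10^6 − 1.840×10^6 × 0.2800 = 4.0521×10^6 mol.

4.05×10^6 mol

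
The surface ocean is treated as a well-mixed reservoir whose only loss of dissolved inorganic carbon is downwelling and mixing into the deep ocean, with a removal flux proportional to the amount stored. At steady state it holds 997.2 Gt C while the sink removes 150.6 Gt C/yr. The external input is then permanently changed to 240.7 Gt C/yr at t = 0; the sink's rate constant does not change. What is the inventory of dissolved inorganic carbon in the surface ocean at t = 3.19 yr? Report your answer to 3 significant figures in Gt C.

Residence time τ = M₀/F₀ = 6.622 yr. The eventual steady state is M_∞ = M₀·(F₁/F₀) = 997.2 × 240.7/150.6 = 1593.8 Gt C.
The anomaly ΔM(t) = M(t) − M_∞ decays as ΔM₀·e^(−t/τ) with ΔM₀ = 997.2 − 1593.8 = −596.6 Gt C.
At t = 3.19 yr, e^(−t/τ) = e^(−0.4818) = 0.6177, so ΔM = −368.5 Gt C and M = 1593.8 − 368.5 = 1225.3 Gt C.

1230 Gt C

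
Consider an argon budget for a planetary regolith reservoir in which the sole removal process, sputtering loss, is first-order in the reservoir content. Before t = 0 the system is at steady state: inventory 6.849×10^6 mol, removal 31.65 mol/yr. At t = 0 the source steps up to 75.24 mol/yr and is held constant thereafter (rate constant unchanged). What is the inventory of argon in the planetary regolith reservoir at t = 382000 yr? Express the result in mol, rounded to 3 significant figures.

The sink rate constant is k = F₀/M₀ = 31.65/6.849×10^6 = 4.621×10^-6 yr⁻¹.
Solving dM/dt = F₁ − kM with M(0) = M₀ gives M(t) = F₁/k + (M₀ − F₁/k)·e^(−kt).
F₁/k = 75.24/4.621×10^-6 = 1.6282×10^7 mol; kt = 4.621×10^-6 × 382000 = 1.765, e^(−kt) = 0.1711.
M(382000) = 1.6282×10^7 + (6.849×10^6 − 1.6282×10^7) × 0.1711 = 1.6282×10^7 − 1.614×10^6 = 1.4667×10^7 mol.

1.47×10^7 mol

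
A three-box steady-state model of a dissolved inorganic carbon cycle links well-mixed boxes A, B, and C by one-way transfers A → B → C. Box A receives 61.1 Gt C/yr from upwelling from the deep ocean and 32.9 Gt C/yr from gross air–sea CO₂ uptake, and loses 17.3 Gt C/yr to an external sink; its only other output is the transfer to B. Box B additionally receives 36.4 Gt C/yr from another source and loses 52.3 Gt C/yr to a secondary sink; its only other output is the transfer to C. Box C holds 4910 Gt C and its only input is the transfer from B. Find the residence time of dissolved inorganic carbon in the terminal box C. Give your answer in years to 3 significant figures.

80.8 yr

Box A: F(A→B) = (61.1 + 32.9) − 17.3 = 76.700 Gt C/yr.
Box B: F(B→C) = (76.700 + 36.4) − 52.3 = 60.800 Gt C/yr.
Box C throughput = its input = 60.800 Gt C/yr; τ = 4910 / 60.800 = 80.76 yr.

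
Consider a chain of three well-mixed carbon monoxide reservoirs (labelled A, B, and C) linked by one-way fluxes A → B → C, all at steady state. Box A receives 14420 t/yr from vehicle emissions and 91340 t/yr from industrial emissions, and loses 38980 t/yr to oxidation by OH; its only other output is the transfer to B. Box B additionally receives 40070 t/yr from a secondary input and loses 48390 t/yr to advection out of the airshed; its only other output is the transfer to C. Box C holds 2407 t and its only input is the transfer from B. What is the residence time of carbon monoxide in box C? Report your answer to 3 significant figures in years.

Box A: F(A→B) = (14420 + 91340) − 38980 = 66780 t/yr.
Box B: F(B→C) = (66780 + 40070) − 48390 = 58460 t/yr.
Box C throughput = its input = 58460 t/yr; τ = 2407 / 58460 = 0.04117 yr.

0.0412 yr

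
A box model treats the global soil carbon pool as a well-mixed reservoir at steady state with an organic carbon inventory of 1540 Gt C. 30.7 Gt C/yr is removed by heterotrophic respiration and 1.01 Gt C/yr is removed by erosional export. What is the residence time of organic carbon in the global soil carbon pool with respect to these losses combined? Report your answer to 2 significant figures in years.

49 yr

Total removal = 30.70 + 1.010 = 31.710 Gt C/yr.
τ = M / ΣF_out = 1540 / 31.710 = 48.57 yr.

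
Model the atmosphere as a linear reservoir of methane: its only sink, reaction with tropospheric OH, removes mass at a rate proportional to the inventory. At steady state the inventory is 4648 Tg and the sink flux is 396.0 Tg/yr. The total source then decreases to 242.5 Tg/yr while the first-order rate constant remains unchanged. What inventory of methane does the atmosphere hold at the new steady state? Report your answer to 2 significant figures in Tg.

2800 Tg

Rate constant k = F/M = 396.0 / 4648 = 0.08520 yr⁻¹.
At the new steady state, source = k·M_new ⇒ M_new = 242.5 / 0.08520 = 2846 Tg.
(Equivalently M_new = M × F_new/F_old = 4648 × 242.5/396.0.)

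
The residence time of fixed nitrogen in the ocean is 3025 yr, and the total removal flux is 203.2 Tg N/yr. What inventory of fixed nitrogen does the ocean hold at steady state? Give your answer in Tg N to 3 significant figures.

τ = M/F ⇒ M = τ × F = 3025 × 203.2 = 614700 Tg N.

615000 Tg N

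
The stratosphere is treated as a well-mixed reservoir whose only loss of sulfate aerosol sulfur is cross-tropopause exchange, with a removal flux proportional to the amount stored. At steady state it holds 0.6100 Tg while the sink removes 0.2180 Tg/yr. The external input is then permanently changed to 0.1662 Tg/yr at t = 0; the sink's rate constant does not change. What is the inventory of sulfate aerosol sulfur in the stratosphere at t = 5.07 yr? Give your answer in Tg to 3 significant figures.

0.489 Tg

τ = M₀/F₀ = 0.6100/0.2180 = 2.798 yr; rate constant k = 1/τ.
New steady state M_∞ = F₁/k = F₁·τ = 0.1662 × 2.798 = 0.46506 Tg.
M(t) = M_∞ + (M₀ − M_∞)·e^(−t/τ); t/τ = 5.07/2.798 = 1.812, so e^(−t/τ) = 0.1633.
M(t) = 0.46506 + 0.1449 × 0.1633 = 0.48873 Tg.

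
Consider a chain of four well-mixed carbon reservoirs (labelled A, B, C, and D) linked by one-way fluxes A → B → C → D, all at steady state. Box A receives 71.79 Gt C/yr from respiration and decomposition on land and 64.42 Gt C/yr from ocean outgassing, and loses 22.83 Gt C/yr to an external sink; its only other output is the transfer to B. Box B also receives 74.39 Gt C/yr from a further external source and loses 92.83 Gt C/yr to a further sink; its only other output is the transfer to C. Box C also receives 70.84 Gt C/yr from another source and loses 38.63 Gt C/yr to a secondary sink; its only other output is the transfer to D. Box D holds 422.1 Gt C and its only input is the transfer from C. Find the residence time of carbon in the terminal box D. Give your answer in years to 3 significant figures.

Box A: F(A→B) = (71.79 + 64.42) − 22.83 = 113.38 Gt C/yr.
Box B: F(B→C) = (113.38 + 74.39) − 92.83 = 94.940 Gt C/yr.
Box C: F(C→D) = (94.940 + 70.84) − 38.63 = 127.15 Gt C/yr.
Box D throughput = its input = 127.15 Gt C/yr; τ = 422.1 / 127.15 = 3.320 yr.

3.32 yr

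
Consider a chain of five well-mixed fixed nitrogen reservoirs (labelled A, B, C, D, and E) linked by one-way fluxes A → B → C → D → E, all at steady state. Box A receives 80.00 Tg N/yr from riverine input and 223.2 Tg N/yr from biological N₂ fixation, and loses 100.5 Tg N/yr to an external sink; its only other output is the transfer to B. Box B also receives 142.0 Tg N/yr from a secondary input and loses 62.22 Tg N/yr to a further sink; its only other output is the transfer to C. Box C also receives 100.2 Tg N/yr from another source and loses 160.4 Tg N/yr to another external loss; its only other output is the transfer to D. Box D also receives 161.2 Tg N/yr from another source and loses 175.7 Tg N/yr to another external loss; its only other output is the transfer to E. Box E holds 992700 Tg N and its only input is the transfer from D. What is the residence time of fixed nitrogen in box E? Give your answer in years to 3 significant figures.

Box A: F(A→B) = (80.00 + 223.2) − 100.5 = 202.70 Tg N/yr.
Box B: F(B→C) = (202.70 + 142.0) − 62.22 = 282.48 Tg N/yr.
Box C: F(C→D) = (282.48 + 100.2) − 160.4 = 222.28 Tg N/yr.
Box D: F(D→E) = (222.28 + 161.2) − 175.7 = 207.78 Tg N/yr.
Box E throughput = its input = 207.78 Tg N/yr; τ = 992700 / 207.78 = 4778 yr.

4780 yr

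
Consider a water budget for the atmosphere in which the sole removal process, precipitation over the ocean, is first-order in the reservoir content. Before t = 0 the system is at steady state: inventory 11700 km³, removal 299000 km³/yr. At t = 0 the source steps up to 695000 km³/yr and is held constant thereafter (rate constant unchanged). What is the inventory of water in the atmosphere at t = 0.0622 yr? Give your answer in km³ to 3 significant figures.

24000 km³

τ = M₀/F₀ = 11700/299000 = 0.03913 yr; rate constant k = 1/τ.
New steady state M_∞ = F₁/k = F₁·τ = 695000 × 0.03913 = 27196 km³.
M(t) = M_∞ + (M₀ − M_∞)·e^(−t/τ); t/τ = 0.0622/0.03913 = 1.590, so e^(−t/τ) = 0.2040.
M(t) = 27196 − 15500 × 0.2040 = 24034 km³.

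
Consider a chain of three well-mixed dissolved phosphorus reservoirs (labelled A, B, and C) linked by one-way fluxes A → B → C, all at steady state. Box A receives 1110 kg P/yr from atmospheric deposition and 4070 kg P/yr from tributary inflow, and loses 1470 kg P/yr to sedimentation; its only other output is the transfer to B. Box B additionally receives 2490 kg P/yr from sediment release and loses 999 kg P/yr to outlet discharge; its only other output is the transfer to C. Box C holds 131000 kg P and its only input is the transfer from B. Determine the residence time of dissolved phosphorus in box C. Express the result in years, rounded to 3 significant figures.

25.2 yr

Box A: F(A→B) = (1110 + 4070) − 1470 = 3710.0 kg P/yr.
Box B: F(B→C) = (3710.0 + 2490) − 999 = 5201.0 kg P/yr.
Box C throughput = its input = 5201.0 kg P/yr; τ = 131000 / 5201.0 = 25.19 yr.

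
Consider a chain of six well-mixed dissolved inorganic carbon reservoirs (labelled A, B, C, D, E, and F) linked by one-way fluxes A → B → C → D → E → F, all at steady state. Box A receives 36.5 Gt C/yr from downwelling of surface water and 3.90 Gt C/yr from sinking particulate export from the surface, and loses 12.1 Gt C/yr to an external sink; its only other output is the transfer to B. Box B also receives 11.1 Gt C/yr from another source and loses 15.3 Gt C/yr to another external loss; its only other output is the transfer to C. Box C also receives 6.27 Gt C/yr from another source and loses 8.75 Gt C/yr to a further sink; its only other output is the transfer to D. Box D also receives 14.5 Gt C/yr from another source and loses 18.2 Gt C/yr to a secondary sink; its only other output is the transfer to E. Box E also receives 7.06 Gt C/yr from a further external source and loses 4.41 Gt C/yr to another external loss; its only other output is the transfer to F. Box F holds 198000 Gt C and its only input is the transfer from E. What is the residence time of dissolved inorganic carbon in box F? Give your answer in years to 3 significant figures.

Box A: F(A→B) = (36.5 + 3.90) − 12.1 = 28.300 Gt C/yr.
Box B: F(B→C) = (28.300 + 11.1) − 15.3 = 24.100 Gt C/yr.
Box C: F(C→D) = (24.100 + 6.27) − 8.75 = 21.620 Gt C/yr.
Box D: F(D→E) = (21.620 + 14.5) − 18.2 = 17.920 Gt C/yr.
Box E: F(E→F) = (17.920 + 7.06) − 4.41 = 20.570 Gt C/yr.
Box F throughput = its input = 20.570 Gt C/yr; τ = 198000 / 20.570 = 9626 yr.

9630 yr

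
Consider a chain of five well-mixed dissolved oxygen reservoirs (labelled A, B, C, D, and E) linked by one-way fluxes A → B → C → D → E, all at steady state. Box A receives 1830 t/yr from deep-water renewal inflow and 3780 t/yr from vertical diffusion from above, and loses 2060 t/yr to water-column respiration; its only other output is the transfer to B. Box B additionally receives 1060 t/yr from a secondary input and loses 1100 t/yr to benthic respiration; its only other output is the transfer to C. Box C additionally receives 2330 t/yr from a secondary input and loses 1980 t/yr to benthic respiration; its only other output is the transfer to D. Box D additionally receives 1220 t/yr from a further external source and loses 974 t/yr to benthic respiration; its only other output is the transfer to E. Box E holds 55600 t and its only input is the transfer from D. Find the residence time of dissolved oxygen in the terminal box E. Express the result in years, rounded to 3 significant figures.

Box A: F(A→B) = (1830 + 3780) − 2060 = 3550.0 t/yr.
Box B: F(B→C) = (3550.0 + 1060) − 1100 = 3510.0 t/yr.
Box C: F(C→D) = (3510.0 + 2330) − 1980 = 3860.0 t/yr.
Box D: F(D→E) = (3860.0 + 1220) − 974 = 4106.0 t/yr.
Box E throughput = its input = 4106.0 t/yr; τ = 55600 / 4106.0 = 13.54 yr.

13.5 yr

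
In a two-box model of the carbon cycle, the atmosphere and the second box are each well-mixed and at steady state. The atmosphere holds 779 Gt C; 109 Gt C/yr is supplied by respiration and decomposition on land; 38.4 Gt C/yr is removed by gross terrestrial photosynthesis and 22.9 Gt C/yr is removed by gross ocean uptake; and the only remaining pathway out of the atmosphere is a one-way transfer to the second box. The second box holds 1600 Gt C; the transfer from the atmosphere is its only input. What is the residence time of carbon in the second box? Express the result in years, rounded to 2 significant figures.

34 yr

Balance the atmosphere: ΣF_in = 109.00 Gt C/yr.
Transfer to the second box = ΣF_in − (38.4 + 22.9) = 47.700 Gt C/yr.
At steady state the output of the second box equals its input, 47.700 Gt C/yr.
τ = M / F = 1600 / 47.700 = 33.54 yr.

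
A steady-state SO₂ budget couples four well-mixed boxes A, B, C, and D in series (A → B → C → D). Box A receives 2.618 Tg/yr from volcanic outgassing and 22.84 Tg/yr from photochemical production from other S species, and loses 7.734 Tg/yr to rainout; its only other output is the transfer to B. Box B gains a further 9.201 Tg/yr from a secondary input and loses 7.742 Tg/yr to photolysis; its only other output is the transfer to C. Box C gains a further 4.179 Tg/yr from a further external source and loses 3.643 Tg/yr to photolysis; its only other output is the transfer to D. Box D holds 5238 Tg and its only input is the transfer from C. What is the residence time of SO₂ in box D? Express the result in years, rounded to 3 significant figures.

Box A: F(A→B) = (2.618 + 22.84) − 7.734 = 17.724 Tg/yr.
Box B: F(B→C) = (17.724 + 9.201) − 7.742 = 19.183 Tg/yr.
Box C: F(C→D) = (19.183 + 4.179) − 3.643 = 19.719 Tg/yr.
Box D throughput = its input = 19.719 Tg/yr; τ = 5238 / 19.719 = 265.6 yr.

266 yr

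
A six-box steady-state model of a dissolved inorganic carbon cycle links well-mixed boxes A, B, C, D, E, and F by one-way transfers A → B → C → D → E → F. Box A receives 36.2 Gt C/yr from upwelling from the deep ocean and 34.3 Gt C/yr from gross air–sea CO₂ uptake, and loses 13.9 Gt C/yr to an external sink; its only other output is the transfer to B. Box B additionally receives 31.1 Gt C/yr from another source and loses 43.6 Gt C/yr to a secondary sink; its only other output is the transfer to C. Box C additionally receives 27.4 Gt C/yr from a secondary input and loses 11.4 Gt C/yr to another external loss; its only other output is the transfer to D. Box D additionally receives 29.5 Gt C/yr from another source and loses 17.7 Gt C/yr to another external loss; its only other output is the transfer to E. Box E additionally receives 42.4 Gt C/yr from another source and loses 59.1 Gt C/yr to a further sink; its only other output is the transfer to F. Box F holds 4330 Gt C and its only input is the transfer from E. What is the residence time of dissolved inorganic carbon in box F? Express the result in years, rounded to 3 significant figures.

78.4 yr

Box A: F(A→B) = (36.2 + 34.3) − 13.9 = 56.600 Gt C/yr.
Box B: F(B→C) = (56.600 + 31.1) − 43.6 = 44.100 Gt C/yr.
Box C: F(C→D) = (44.100 + 27.4) − 11.4 = 60.100 Gt C/yr.
Box D: F(D→E) = (60.100 + 29.5) − 17.7 = 71.900 Gt C/yr.
Box E: F(E→F) = (71.900 + 42.4) − 59.1 = 55.200 Gt C/yr.
Box F throughput = its input = 55.200 Gt C/yr; τ = 4330 / 55.200 = 78.44 yr.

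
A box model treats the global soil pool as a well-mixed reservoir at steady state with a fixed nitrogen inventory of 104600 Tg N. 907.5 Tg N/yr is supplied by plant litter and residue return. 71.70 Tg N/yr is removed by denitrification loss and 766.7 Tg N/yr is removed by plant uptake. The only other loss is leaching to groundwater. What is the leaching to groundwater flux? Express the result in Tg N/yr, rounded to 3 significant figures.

69.1 Tg N/yr

At steady state ΣF_in = ΣF_out.
ΣF_in = 907.50 Tg N/yr.
Leaching to groundwater flux = ΣF_in − (71.70 + 766.7) = 907.50 − 838.4 = 69.10 Tg N/yr.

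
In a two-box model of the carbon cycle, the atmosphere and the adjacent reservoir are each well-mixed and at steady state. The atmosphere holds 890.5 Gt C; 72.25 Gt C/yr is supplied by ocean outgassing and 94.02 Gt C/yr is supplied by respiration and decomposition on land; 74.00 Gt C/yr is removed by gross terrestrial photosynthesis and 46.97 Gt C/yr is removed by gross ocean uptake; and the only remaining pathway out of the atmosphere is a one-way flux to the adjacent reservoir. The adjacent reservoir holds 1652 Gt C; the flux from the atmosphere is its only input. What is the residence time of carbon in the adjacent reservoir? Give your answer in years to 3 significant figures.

36.5 yr

Balance the atmosphere: ΣF_in = 72.25 + 94.02 = 166.27 Gt C/yr.
Flux to the adjacent reservoir = ΣF_in − (74.00 + 46.97) = 45.300 Gt C/yr.
At steady state the output of the adjacent reservoir equals its input, 45.300 Gt C/yr.
τ = M / F = 1652 / 45.300 = 36.47 yr.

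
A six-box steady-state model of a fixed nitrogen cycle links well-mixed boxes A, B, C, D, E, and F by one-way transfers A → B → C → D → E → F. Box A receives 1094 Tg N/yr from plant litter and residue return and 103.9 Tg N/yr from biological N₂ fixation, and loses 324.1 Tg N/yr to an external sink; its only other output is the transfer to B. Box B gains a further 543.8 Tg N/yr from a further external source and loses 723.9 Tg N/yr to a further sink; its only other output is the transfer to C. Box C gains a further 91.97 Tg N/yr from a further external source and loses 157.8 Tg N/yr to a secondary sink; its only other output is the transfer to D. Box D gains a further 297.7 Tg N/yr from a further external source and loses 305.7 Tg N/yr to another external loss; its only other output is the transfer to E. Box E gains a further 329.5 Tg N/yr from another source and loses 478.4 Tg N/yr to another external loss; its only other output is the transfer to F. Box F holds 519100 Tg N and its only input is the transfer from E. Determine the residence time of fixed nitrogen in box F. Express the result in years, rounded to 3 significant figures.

Box A: F(A→B) = (1094 + 103.9) − 324.1 = 873.80 Tg N/yr.
Box B: F(B→C) = (873.80 + 543.8) − 723.9 = 693.70 Tg N/yr.
Box C: F(C→D) = (693.70 + 91.97) − 157.8 = 627.87 Tg N/yr.
Box D: F(D→E) = (627.87 + 297.7) − 305.7 = 619.87 Tg N/yr.
Box E: F(E→F) = (619.87 + 329.5) − 478.4 = 470.97 Tg N/yr.
Box F throughput = its input = 470.97 Tg N/yr; τ = 519100 / 470.97 = 1102 yr.

1100 yr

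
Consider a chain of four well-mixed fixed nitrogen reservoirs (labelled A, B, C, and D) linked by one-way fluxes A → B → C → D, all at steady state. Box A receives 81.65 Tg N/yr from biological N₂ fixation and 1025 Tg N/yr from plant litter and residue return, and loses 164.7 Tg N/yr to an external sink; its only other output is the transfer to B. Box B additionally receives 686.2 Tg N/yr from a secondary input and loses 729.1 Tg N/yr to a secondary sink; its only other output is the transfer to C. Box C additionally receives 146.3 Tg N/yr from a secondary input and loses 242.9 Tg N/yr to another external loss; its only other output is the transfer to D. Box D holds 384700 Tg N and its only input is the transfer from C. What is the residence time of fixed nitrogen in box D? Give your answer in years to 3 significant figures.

Box A: F(A→B) = (81.65 + 1025) − 164.7 = 941.95 Tg N/yr.
Box B: F(B→C) = (941.95 + 686.2) − 729.1 = 899.05 Tg N/yr.
Box C: F(C→D) = (899.05 + 146.3) − 242.9 = 802.45 Tg N/yr.
Box D throughput = its input = 802.45 Tg N/yr; τ = 384700 / 802.45 = 479.4 yr.

479 yr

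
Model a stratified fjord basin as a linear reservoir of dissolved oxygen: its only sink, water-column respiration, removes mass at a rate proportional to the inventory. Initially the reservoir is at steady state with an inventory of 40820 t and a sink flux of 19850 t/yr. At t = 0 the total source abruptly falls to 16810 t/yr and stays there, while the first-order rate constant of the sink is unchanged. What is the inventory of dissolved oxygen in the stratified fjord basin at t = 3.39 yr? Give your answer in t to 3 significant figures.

τ = M₀/F₀ = 40820/19850 = 2.056 yr; rate constant k = 1/τ.
New steady state M_∞ = F₁/k = F₁·τ = 16810 × 2.056 = 34568 t.
M(t) = M_∞ + (M₀ − M_∞)·e^(−t/τ); t/τ = 3.39/2.056 = 1.648, so e^(−t/τ) = 0.1923.
M(t) = 34568 + 6252 × 0.1923 = 35771 t.

35800 t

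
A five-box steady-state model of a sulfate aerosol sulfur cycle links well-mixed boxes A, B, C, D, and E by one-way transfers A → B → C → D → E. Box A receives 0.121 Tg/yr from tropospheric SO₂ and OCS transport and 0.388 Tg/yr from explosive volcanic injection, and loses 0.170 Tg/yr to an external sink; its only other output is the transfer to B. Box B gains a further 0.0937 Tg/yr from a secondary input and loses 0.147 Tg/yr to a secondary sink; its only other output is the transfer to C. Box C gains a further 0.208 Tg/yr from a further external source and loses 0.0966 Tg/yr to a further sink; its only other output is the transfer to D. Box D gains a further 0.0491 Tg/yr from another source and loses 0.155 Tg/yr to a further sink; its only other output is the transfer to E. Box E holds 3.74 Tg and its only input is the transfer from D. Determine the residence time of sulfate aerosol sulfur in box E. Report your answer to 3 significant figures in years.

Box A: F(A→B) = (0.121 + 0.388) − 0.170 = 0.33900 Tg/yr.
Box B: F(B→C) = (0.33900 + 0.0937) − 0.147 = 0.28570 Tg/yr.
Box C: F(C→D) = (0.28570 + 0.208) − 0.0966 = 0.39710 Tg/yr.
Box D: F(D→E) = (0.39710 + 0.0491) − 0.155 = 0.29120 Tg/yr.
Box E throughput = its input = 0.29120 Tg/yr; τ = 3.74 / 0.29120 = 12.84 yr.

12.8 yr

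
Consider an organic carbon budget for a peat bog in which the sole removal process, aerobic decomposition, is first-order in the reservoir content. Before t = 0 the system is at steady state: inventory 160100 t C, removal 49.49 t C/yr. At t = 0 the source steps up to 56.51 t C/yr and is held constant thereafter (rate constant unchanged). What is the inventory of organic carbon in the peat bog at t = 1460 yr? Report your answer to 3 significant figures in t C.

The sink rate constant is k = F₀/M₀ = 49.49/160100 = 0.0003091 yr⁻¹.
Solving dM/dt = F₁ − kM with M(0) = M₀ gives M(t) = F₁/k + (M₀ − F₁/k)·e^(−kt).
F₁/k = 56.51/0.0003091 = 182810 t C; kt = 0.0003091 × 1460 = 0.4513, e^(−kt) = 0.6368.
M(1460) = 182810 + (160100 − 182810) × 0.6368 = 182810 − 14460 = 168350 t C.

168000 t C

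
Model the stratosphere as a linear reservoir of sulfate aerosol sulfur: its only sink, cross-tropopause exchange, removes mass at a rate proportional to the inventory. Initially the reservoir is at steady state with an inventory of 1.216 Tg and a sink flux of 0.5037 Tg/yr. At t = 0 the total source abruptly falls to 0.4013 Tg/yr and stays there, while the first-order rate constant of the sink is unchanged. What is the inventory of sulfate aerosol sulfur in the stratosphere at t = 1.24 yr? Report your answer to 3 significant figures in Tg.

Residence time τ = M₀/F₀ = 2.414 yr. The eventual steady state is M_∞ = M₀·(F₁/F₀) = 1.216 × 0.4013/0.5037 = 0.96879 Tg.
The anomaly ΔM(t) = M(t) − M_∞ decays as ΔM₀·e^(−t/τ) with ΔM₀ = 1.216 − 0.96879 = 0.2472 Tg.
At t = 1.24 yr, e^(−t/τ) = e^(−0.5136) = 0.5983, so ΔM = 0.1479 Tg and M = 0.96879 + 0.1479 = 1.1167 Tg.

1.12 Tg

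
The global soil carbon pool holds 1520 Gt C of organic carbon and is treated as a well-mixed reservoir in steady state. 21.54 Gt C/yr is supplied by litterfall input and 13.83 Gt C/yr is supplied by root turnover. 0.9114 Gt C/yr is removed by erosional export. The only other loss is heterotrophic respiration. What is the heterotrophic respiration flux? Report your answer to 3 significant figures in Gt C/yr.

At steady state ΣF_in = ΣF_out.
ΣF_in = 21.54 + 13.83 = 35.370 Gt C/yr.
Heterotrophic respiration flux = ΣF_in − (0.9114) = 35.370 − 0.9114 = 34.46 Gt C/yr.

34.5 Gt C/yr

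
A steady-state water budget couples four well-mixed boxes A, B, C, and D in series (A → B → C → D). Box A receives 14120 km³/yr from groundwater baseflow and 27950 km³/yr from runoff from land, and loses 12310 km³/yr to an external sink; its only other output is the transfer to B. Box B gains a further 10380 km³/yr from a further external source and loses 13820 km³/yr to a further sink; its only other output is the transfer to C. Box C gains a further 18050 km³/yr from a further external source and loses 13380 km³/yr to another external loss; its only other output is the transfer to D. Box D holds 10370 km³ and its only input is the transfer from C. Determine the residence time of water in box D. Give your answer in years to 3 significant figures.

0.335 yr

Box A: F(A→B) = (14120 + 27950) − 12310 = 29760 km³/yr.
Box B: F(B→C) = (29760 + 10380) − 13820 = 26320 km³/yr.
Box C: F(C→D) = (26320 + 18050) − 13380 = 30990 km³/yr.
Box D throughput = its input = 30990 km³/yr; τ = 10370 / 30990 = 0.3346 yr.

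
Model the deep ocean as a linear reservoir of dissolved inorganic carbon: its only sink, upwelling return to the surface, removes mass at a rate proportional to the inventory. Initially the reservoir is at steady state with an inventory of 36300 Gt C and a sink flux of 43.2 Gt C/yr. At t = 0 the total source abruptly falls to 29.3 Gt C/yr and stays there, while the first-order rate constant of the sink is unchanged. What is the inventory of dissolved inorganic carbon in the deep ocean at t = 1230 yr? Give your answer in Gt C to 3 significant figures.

The sink rate constant is k = F₀/M₀ = 43.2/36300 = 0.001190 yr⁻¹.
Solving dM/dt = F₁ − kM with M(0) = M₀ gives M(t) = F₁/k + (M₀ − F₁/k)·e^(−kt).
F₁/k = 29.3/0.001190 = 24620 Gt C; kt = 0.001190 × 1230 = 1.464, e^(−kt) = 0.2314.
M(1230) = 24620 + (36300 − 24620) × 0.2314 = 24620 + 2702 = 27322 Gt C.

27300 Gt C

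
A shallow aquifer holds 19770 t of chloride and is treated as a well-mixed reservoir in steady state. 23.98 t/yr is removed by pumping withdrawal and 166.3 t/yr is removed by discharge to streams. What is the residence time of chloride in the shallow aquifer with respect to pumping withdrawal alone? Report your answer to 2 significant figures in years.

820 yr

Residence time with respect to a single sink: τ = M / F_sink.
τ = 19770 / 23.98 = 824.4 yr.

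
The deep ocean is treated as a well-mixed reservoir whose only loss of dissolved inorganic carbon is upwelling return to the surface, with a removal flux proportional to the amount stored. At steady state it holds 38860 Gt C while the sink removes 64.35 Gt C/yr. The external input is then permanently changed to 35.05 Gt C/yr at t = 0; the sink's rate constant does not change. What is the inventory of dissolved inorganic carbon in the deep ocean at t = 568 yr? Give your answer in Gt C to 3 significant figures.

The sink rate constant is k = F₀/M₀ = 64.35/38860 = 0.001656 yr⁻¹.
Solving dM/dt = F₁ − kM with M(0) = M₀ gives M(t) = F₁/k + (M₀ − F₁/k)·e^(−kt).
F₁/k = 35.05/0.001656 = 21166 Gt C; kt = 0.001656 × 568 = 0.9406, e^(−kt) = 0.3904.
M(568) = 21166 + (38860 − 21166) × 0.3904 = 21166 + 6908 = 28074 Gt C.

28100 Gt C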